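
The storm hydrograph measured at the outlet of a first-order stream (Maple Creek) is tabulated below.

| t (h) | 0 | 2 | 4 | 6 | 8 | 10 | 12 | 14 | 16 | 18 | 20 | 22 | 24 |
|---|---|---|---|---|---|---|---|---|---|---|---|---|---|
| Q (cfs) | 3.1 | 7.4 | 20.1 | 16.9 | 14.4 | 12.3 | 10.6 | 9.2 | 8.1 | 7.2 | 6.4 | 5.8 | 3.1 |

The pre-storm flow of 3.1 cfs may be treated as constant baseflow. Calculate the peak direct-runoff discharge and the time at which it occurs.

Subtracting baseflow gives direct-runoff ordinates: 0.0, 4.3, 17.0, 13.8, 11.3, 9.2, 7.5, 6.1, 5.0, 4.1, 3.3, 2.7, 0.0 cfs.
The maximum is 17.0 cfs, occurring at the reading for t = 4 h.

Q_p = 17.0 cfs at t = 4 h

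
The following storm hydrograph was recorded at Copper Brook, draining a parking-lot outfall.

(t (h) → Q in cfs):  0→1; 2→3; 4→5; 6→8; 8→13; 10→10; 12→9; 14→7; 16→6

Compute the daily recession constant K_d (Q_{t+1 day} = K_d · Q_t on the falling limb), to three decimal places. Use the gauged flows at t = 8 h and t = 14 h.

K_d ≈ 0.084

Between t = 8 h and t = 14 h the flow falls from 13 to 7 cfs over 3×2 h = 6 h.
Per-interval ratio K = (7/13)^(1/3) = 0.8136; K_d = K^(24/2) = 0.084.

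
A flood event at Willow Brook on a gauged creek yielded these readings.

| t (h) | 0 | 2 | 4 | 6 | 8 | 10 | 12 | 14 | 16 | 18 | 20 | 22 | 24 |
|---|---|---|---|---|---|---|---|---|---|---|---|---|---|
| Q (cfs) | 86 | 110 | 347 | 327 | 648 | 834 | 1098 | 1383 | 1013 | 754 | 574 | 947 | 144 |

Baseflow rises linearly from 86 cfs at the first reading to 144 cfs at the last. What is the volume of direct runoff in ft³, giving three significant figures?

Direct-runoff ordinates (Q − Q_b): 0.00, 19.17, 251.33, 226.50, 542.67, 723.83, 983.00, 1263.17, 888.33, 624.50, 439.67, 807.83, 0.00 cfs.
ΣQ_DR = 6770 cfs.
With Δt = 2 h = 7200 s, V = ΣQ_DR · Δt = 6770 × 7200 = 4.87 × 10^7 ft³.

V ≈ 4.87 × 10^7 ft³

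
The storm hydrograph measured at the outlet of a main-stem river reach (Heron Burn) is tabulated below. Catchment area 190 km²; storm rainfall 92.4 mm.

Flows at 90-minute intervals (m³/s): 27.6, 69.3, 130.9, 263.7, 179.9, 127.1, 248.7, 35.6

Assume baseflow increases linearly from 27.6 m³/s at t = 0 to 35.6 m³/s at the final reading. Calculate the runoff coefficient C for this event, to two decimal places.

C ≈ 0.26

ΣQ_DR = 830.0 m³/s; V = ΣQ_DR·Δt = 4.482 × 10^6 m³.
Runoff depth d = V / A = 23.59 mm.
C = d / P = 23.59 / 92.4 = 0.26.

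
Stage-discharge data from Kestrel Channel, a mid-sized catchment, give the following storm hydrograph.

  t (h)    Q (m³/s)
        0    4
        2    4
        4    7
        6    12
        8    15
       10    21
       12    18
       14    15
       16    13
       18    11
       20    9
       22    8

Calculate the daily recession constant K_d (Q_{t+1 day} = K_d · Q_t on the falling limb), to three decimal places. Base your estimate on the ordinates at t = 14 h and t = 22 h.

Between t = 14 h and t = 22 h the flow falls from 15 to 8 m³/s over 4×2 h = 8 h.
Per-interval ratio K = (8/15)^(1/4) = 0.8546; K_d = K^(24/2) = 0.152.

K_d ≈ 0.152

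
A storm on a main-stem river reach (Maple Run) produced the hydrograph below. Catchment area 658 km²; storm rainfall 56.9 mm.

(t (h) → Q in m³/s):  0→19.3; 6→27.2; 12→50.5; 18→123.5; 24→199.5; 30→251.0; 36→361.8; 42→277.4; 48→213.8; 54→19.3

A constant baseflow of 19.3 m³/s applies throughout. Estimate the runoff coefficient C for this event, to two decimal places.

C ≈ 0.78

ΣQ_DR = 1350 m³/s; V = ΣQ_DR·Δt = 2.917 × 10^7 m³.
Runoff depth d = V / A = 44.33 mm.
C = d / P = 44.33 / 56.9 = 0.78.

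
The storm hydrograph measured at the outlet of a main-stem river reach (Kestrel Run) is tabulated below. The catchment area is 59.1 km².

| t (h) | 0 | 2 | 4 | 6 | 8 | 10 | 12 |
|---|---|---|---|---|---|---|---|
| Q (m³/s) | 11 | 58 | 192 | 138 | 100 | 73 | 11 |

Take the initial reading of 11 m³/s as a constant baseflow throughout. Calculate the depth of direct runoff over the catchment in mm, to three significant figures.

Direct runoff: 0.0, 47.0, 181.0, 127.0, 89.0, 62.0, 0.0 m³/s; ΣQ_DR = 506.0 m³/s.
V = ΣQ_DR · Δt = 506.0 × 7200 s = 3.643 × 10^6 m³.
Over A = 59.1 km², depth = V / A = 61.6 mm.

d ≈ 61.6 mm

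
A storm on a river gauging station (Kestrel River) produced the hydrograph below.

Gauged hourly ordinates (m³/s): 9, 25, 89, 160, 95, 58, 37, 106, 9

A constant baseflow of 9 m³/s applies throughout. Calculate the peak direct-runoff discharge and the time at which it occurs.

Q_p = 151.0 m³/s at t = 3 h

Subtracting baseflow gives direct-runoff ordinates: 0.0, 16.0, 80.0, 151.0, 86.0, 49.0, 28.0, 97.0, 0.0 m³/s.
The maximum is 151.0 m³/s, occurring at the reading for t = 3 h.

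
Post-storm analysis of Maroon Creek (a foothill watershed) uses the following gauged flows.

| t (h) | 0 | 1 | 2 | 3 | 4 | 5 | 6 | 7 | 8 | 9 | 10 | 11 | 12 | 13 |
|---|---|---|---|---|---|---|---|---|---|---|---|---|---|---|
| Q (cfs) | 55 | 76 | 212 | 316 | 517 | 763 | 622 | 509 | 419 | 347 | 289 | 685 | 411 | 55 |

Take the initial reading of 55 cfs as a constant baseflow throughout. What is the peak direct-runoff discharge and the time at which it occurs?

Subtracting baseflow gives direct-runoff ordinates: 0.0, 21.0, 157.0, 261.0, 462.0, 708.0, 567.0, 454.0, 364.0, 292.0, 234.0, 630.0, 356.0, 0.0 cfs.
The maximum is 708.0 cfs, occurring at the reading for t = 5 h.

Q_p = 708.0 cfs at t = 5 h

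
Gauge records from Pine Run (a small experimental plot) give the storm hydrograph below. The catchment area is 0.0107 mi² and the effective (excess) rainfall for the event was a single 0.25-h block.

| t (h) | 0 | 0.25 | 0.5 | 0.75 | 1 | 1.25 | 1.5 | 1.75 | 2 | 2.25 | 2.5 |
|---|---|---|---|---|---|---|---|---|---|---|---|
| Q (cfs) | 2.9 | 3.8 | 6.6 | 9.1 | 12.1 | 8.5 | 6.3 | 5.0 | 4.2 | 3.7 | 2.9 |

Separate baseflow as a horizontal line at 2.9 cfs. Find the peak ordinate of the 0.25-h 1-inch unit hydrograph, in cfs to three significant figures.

Direct runoff: 0.0, 0.9, 3.7, 6.2, 9.2, 5.6, 3.4, 2.1, 1.3, 0.8, 0.0 cfs; ΣQ_DR = 33.20 cfs, peak = 9.2 cfs.
Runoff depth d = ΣQ_DR·Δt / A = 33.20 × 900 / (0.0107 mi²) = 1.202 in.
The 1-inch UH is the DRH scaled by (1 in)/d, so U_p = 9.2 × 1/1.202 = 7.65 cfs.

U_p ≈ 7.65 cfs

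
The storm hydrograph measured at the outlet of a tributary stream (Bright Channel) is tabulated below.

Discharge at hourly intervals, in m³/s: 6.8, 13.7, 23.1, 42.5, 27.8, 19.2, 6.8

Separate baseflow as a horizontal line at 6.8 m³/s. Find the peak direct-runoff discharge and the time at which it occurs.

Subtracting baseflow gives direct-runoff ordinates: 0.0, 6.9, 16.3, 35.7, 21.0, 12.4, 0.0 m³/s.
The maximum is 35.7 m³/s, occurring at the reading for t = 3 h.

Q_p = 35.7 m³/s at t = 3 h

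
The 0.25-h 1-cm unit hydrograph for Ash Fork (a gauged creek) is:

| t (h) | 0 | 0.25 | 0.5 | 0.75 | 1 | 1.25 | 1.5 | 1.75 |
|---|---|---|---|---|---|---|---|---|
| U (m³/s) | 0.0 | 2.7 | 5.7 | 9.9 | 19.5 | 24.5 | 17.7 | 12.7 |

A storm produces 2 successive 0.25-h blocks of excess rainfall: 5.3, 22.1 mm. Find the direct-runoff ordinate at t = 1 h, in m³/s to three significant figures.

By discrete convolution, Q_j = Σ (P_i / 10 mm) · U_{j−i}.
At t = 1 h (j=4): Q = (5.3/10)·19.5 + (22.1/10)·9.9 = 32.2 m³/s.

Q ≈ 32.2 m³/s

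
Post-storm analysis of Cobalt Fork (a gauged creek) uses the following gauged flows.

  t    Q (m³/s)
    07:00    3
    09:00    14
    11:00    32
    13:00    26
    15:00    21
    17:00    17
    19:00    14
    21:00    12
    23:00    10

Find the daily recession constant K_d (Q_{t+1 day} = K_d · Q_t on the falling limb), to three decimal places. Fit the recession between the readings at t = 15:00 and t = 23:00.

K_d ≈ 0.108

Between t = 15:00 and t = 23:00 the flow falls from 21 to 10 m³/s over 4×2 h = 8 h.
Per-interval ratio K = (10/21)^(1/4) = 0.8307; K_d = K^(24/2) = 0.108.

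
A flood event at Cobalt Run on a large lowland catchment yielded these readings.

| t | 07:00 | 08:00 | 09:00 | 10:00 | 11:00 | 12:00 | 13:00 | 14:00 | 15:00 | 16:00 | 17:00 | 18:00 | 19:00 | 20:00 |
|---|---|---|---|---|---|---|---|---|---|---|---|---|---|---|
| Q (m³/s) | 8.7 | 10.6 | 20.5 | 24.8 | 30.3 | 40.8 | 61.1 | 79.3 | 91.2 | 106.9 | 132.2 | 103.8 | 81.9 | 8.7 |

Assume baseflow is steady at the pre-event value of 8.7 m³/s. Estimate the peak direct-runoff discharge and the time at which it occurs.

Subtracting baseflow gives direct-runoff ordinates: 0.0, 1.9, 11.8, 16.1, 21.6, 32.1, 52.4, 70.6, 82.5, 98.2, 123.5, 95.1, 73.2, 0.0 m³/s.
The maximum is 123.5 m³/s, occurring at the reading for t = 17:00.

Q_p = 123.5 m³/s at t = 17:00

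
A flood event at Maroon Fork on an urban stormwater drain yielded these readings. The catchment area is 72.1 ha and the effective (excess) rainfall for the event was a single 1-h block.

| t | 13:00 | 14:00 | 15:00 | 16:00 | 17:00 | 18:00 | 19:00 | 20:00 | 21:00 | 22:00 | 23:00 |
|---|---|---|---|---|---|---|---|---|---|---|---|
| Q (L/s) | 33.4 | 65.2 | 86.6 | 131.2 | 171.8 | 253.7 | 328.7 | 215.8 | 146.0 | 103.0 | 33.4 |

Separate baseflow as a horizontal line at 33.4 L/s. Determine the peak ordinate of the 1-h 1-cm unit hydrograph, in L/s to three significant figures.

Direct runoff: 0.0, 31.8, 53.2, 97.8, 138.4, 220.3, 295.3, 182.4, 112.6, 69.6, 0.0 L/s; ΣQ_DR = 1201 L/s, peak = 295.3 L/s.
Runoff depth d = ΣQ_DR·Δt / A = 1201 × 3600 / (72.1 ha) = 5.999 mm.
The 1-cm UH is the DRH scaled by (10 mm)/d, so U_p = 295.3 × 10/5.999 = 492 L/s.

U_p ≈ 492 L/s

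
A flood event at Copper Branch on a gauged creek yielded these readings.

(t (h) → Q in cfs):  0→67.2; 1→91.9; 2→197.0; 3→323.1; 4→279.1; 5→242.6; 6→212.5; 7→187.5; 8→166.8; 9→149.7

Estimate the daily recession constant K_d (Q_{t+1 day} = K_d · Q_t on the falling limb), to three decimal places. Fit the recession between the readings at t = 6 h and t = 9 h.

K_d ≈ 0.061

Between t = 6 h and t = 9 h the flow falls from 212.5 to 149.7 cfs over 3×1 h = 3 h.
Per-interval ratio K = (149.7/212.5)^(1/3) = 0.8898; K_d = K^(24/1) = 0.061.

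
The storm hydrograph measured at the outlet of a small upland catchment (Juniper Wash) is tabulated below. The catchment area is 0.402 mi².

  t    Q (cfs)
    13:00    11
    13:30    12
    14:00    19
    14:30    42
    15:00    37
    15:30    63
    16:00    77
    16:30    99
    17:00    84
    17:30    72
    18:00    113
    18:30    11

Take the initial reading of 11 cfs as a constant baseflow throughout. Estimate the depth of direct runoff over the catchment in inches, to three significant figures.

Direct runoff: 0.0, 1.0, 8.0, 31.0, 26.0, 52.0, 66.0, 88.0, 73.0, 61.0, 102.0, 0.0 cfs; ΣQ_DR = 508.0 cfs.
V = ΣQ_DR · Δt = 508.0 × 1800 s = 9.144 × 10^5 ft³.
Over A = 0.402 mi², depth = V / A = 0.979 in.

d ≈ 0.979 in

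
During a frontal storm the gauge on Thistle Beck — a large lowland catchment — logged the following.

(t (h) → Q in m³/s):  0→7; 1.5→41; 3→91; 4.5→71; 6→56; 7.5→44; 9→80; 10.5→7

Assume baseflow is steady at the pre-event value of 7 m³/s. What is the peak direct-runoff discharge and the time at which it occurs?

Subtracting baseflow gives direct-runoff ordinates: 0.0, 34.0, 84.0, 64.0, 49.0, 37.0, 73.0, 0.0 m³/s.
The maximum is 84.0 m³/s, occurring at the reading for t = 3 h.

Q_p = 84.0 m³/s at t = 3 h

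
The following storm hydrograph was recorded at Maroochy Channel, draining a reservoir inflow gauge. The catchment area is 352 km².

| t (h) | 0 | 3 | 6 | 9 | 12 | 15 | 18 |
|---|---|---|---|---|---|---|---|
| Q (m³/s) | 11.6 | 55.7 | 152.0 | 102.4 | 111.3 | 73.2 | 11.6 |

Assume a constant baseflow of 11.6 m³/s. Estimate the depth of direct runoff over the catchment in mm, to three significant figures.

Direct runoff: 0.0, 44.1, 140.4, 90.8, 99.7, 61.6, 0.0 m³/s; ΣQ_DR = 436.6 m³/s.
V = ΣQ_DR · Δt = 436.6 × 10800 s = 4.715 × 10^6 m³.
Over A = 352 km², depth = V / A = 13.4 mm.

d ≈ 13.4 mm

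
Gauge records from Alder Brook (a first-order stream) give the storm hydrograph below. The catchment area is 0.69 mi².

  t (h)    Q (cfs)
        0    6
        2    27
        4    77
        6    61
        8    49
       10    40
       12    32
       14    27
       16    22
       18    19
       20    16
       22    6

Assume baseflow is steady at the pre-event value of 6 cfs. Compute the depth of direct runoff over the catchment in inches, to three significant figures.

Direct runoff: 0.0, 21.0, 71.0, 55.0, 43.0, 34.0, 26.0, 21.0, 16.0, 13.0, 10.0, 0.0 cfs; ΣQ_DR = 310.0 cfs.
V = ΣQ_DR · Δt = 310.0 × 7200 s = 2.232 × 10^6 ft³.
Over A = 0.69 mi², depth = V / A = 1.39 in.

d ≈ 1.39 in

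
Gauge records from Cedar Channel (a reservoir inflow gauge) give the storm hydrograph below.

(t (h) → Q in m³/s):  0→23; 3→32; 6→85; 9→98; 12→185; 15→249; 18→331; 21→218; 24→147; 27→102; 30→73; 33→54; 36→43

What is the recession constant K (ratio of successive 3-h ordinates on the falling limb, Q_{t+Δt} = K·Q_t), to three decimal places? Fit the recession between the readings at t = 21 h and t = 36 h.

Using the recession-limb readings at t = 21 h and t = 36 h: Q falls from 218 to 43 m³/s over 5 intervals.
K = (Q₂/Q₁)^(1/5) = (43/218)^(1/5) = 0.723.

K ≈ 0.723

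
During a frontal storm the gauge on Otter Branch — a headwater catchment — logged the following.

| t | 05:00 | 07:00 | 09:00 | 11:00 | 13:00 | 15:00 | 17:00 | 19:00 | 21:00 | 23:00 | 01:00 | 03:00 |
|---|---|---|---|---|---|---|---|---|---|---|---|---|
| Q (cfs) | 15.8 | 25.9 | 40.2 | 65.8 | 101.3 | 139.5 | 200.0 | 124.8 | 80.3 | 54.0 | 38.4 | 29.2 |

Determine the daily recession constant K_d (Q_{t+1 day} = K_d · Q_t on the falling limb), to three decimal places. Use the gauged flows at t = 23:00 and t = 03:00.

K_d ≈ 0.025

Between t = 23:00 and t = 03:00 the flow falls from 54.0 to 29.2 cfs over 2×2 h = 4 h.
Per-interval ratio K = (29.2/54.0)^(1/2) = 0.7354; K_d = K^(24/2) = 0.025.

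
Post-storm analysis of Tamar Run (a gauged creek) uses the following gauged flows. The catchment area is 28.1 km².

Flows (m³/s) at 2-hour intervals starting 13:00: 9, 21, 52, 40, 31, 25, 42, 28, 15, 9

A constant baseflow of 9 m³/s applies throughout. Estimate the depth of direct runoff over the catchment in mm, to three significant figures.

d ≈ 46.6 mm

Direct runoff: 0.0, 12.0, 43.0, 31.0, 22.0, 16.0, 33.0, 19.0, 6.0, 0.0 m³/s; ΣQ_DR = 182.0 m³/s.
V = ΣQ_DR · Δt = 182.0 × 7200 s = 1.310 × 10^6 m³.
Over A = 28.1 km², depth = V / A = 46.6 mm.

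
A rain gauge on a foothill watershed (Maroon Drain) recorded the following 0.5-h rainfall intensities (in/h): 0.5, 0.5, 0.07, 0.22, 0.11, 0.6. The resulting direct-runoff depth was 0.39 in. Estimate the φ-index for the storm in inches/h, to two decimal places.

Only the 3 blocks with intensity above φ contribute runoff: 0.5, 0.5, 0.6 in/h.
Σ(I−φ)·Δt = d  ⇒  (0.5+0.5+0.6 − 3φ)·0.5 = 0.39
φ = (1.600 − 0.39/0.5) / 3 = 0.27 in/h.

φ ≈ 0.27 in/h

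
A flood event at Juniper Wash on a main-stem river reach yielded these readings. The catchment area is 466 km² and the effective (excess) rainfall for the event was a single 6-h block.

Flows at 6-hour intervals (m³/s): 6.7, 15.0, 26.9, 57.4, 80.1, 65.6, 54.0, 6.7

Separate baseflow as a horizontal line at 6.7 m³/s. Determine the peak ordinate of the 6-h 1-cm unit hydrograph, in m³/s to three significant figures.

Direct runoff: 0.0, 8.3, 20.2, 50.7, 73.4, 58.9, 47.3, 0.0 m³/s; ΣQ_DR = 258.8 m³/s, peak = 73.4 m³/s.
Runoff depth d = ΣQ_DR·Δt / A = 258.8 × 21600 / (466 km²) = 12.00 mm.
The 1-cm UH is the DRH scaled by (10 mm)/d, so U_p = 73.4 × 10/12.00 = 61.2 m³/s.

U_p ≈ 61.2 m³/s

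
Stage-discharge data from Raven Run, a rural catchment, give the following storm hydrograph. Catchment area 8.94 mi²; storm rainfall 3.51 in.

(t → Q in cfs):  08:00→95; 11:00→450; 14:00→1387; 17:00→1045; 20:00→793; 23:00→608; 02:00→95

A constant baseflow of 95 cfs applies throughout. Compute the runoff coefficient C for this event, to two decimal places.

C ≈ 0.56

ΣQ_DR = 3808 cfs; V = ΣQ_DR·Δt = 4.113 × 10^7 ft³.
Runoff depth d = V / A = 1.980 in.
C = d / P = 1.980 / 3.51 = 0.56.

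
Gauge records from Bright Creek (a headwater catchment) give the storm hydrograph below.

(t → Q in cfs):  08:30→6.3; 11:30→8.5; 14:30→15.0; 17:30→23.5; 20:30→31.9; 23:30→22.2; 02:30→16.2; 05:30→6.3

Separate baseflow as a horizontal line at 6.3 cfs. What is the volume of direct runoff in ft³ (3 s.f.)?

Direct-runoff ordinates (Q − Q_b): 0.0, 2.2, 8.7, 17.2, 25.6, 15.9, 9.9, 0.0 cfs.
ΣQ_DR = 79.50 cfs.
With Δt = 3 h = 10800 s, V = ΣQ_DR · Δt = 79.50 × 10800 = 8.59 × 10^5 ft³.

V ≈ 8.59 × 10^5 ft³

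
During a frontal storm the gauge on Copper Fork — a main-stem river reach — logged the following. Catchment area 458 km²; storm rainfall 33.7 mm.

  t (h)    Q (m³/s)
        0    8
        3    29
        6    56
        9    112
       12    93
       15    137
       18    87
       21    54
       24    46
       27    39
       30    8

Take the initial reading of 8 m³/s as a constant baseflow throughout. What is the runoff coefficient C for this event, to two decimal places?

ΣQ_DR = 581.0 m³/s; V = ΣQ_DR·Δt = 6.275 × 10^6 m³.
Runoff depth d = V / A = 13.70 mm.
C = d / P = 13.70 / 33.7 = 0.41.

C ≈ 0.41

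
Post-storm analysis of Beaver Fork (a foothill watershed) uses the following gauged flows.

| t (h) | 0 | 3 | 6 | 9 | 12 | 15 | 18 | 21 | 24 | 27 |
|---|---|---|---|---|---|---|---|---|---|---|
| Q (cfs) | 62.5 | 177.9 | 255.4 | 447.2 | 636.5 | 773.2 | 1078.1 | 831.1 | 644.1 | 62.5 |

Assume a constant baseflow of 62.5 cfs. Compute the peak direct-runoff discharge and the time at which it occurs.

Subtracting baseflow gives direct-runoff ordinates: 0.0, 115.4, 192.9, 384.7, 574.0, 710.7, 1015.6, 768.6, 581.6, 0.0 cfs.
The maximum is 1015.6 cfs, occurring at the reading for t = 18 h.

Q_p = 1015.6 cfs at t = 18 h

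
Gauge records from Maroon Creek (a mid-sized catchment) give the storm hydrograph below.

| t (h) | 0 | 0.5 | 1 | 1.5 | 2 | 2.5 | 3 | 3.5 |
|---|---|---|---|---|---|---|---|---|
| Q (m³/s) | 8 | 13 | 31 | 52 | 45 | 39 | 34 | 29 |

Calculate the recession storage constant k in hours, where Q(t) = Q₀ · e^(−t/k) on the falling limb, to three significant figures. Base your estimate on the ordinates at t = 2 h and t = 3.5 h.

k ≈ 3.41 h

On the falling limb, Q drops from 45 to 29 m³/s between t = 2 h and t = 3.5 h (Δt = 1.5 h).
k = −Δt / ln(Q₂/Q₁) = −1.5 / ln(29/45) = 3.41 h.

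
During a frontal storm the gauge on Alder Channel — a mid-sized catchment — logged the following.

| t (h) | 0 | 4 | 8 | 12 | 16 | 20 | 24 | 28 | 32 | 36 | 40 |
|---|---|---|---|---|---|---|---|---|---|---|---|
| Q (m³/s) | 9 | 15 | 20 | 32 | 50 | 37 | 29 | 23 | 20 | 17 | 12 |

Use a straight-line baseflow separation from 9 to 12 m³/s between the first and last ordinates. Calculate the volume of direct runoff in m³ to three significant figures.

V ≈ 2.14 × 10^6 m³

Direct-runoff ordinates (Q − Q_b): 0.00, 5.70, 10.40, 22.10, 39.80, 26.50, 18.20, 11.90, 8.60, 5.30, 0.00 m³/s.
ΣQ_DR = 148.5 m³/s.
With Δt = 4 h = 14400 s, V = ΣQ_DR · Δt = 148.5 × 14400 = 2.14 × 10^6 m³.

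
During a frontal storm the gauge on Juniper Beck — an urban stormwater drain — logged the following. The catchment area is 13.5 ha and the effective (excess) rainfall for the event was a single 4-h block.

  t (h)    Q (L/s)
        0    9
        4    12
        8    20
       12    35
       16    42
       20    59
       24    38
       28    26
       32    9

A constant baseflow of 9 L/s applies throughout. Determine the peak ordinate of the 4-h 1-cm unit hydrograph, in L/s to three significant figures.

Direct runoff: 0.0, 3.0, 11.0, 26.0, 33.0, 50.0, 29.0, 17.0, 0.0 L/s; ΣQ_DR = 169.0 L/s, peak = 50.0 L/s.
Runoff depth d = ΣQ_DR·Δt / A = 169.0 × 14400 / (13.5 ha) = 18.03 mm.
The 1-cm UH is the DRH scaled by (10 mm)/d, so U_p = 50.0 × 10/18.03 = 27.7 L/s.

U_p ≈ 27.7 L/s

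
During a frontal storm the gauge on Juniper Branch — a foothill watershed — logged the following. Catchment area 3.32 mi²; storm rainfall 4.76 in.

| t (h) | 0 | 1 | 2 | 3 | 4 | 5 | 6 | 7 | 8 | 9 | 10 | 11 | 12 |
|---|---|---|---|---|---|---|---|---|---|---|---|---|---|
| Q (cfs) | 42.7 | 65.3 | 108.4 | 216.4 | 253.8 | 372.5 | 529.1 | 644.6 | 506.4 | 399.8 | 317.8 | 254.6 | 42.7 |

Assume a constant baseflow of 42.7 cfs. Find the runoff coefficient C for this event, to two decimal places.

C ≈ 0.31

ΣQ_DR = 3199 cfs; V = ΣQ_DR·Δt = 1.152 × 10^7 ft³.
Runoff depth d = V / A = 1.493 in.
C = d / P = 1.493 / 4.76 = 0.31.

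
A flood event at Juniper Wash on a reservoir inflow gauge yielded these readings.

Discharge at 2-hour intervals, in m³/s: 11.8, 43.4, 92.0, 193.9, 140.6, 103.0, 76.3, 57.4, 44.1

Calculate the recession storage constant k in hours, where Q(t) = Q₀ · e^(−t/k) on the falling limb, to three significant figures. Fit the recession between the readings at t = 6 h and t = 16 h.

k ≈ 6.75 h

On the falling limb, Q drops from 193.9 to 44.1 m³/s between t = 6 h and t = 16 h (Δt = 10 h).
k = −Δt / ln(Q₂/Q₁) = −10 / ln(44.1/193.9) = 6.75 h.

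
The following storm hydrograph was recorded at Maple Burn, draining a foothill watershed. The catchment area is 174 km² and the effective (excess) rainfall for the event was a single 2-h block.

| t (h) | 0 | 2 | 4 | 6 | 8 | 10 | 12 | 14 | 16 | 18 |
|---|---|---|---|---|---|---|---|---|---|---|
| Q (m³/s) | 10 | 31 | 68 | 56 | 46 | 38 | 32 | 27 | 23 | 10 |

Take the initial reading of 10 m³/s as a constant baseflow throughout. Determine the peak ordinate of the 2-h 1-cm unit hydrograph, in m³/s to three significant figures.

Direct runoff: 0.0, 21.0, 58.0, 46.0, 36.0, 28.0, 22.0, 17.0, 13.0, 0.0 m³/s; ΣQ_DR = 241.0 m³/s, peak = 58.0 m³/s.
Runoff depth d = ΣQ_DR·Δt / A = 241.0 × 7200 / (174 km²) = 9.972 mm.
The 1-cm UH is the DRH scaled by (10 mm)/d, so U_p = 58.0 × 10/9.972 = 58.2 m³/s.

U_p ≈ 58.2 m³/s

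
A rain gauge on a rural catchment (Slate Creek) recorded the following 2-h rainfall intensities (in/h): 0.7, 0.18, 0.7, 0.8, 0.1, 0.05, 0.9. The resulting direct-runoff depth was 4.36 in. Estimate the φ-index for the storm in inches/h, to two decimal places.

φ ≈ 0.23 in/h

Only the 4 blocks with intensity above φ contribute runoff: 0.7, 0.7, 0.8, 0.9 in/h.
Σ(I−φ)·Δt = d  ⇒  (0.7+0.7+0.8+0.9 − 4φ)·2 = 4.36
φ = (3.100 − 4.36/2) / 4 = 0.23 in/h.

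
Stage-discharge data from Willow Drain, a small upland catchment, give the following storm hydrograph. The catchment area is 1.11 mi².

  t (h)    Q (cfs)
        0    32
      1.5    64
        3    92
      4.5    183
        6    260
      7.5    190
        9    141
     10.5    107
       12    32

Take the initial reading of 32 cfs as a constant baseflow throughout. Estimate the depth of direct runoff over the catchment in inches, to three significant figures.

d ≈ 1.70 in

Direct runoff: 0.0, 32.0, 60.0, 151.0, 228.0, 158.0, 109.0, 75.0, 0.0 cfs; ΣQ_DR = 813.0 cfs.
V = ΣQ_DR · Δt = 813.0 × 5400 s = 4.390 × 10^6 ft³.
Over A = 1.11 mi², depth = V / A = 1.70 in.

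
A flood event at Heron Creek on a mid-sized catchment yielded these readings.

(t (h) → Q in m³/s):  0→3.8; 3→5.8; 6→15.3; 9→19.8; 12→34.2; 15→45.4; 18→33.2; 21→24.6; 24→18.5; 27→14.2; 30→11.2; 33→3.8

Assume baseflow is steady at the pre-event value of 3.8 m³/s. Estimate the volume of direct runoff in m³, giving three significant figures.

V ≈ 1.99 × 10^6 m³

Direct-runoff ordinates (Q − Q_b): 0.0, 2.0, 11.5, 16.0, 30.4, 41.6, 29.4, 20.8, 14.7, 10.4, 7.4, 0.0 m³/s.
ΣQ_DR = 184.2 m³/s.
With Δt = 3 h = 10800 s, V = ΣQ_DR · Δt = 184.2 × 10800 = 1.99 × 10^6 m³.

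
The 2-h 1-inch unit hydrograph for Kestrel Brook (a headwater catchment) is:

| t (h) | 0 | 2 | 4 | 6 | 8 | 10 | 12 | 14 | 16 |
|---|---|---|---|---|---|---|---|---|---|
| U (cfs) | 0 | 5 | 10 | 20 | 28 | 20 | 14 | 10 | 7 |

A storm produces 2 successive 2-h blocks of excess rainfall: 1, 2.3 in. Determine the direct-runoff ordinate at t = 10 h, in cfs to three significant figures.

By discrete convolution, Q_j = Σ (P_i / 1 in) · U_{j−i}.
At t = 10 h (j=5): Q = (1/1)·20 + (2.3/1)·28 = 84.4 cfs.

Q ≈ 84.4 cfs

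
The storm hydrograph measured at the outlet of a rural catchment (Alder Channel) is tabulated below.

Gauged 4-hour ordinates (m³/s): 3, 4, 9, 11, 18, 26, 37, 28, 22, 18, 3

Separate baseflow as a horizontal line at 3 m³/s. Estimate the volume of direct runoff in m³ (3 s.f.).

V ≈ 2.10 × 10^6 m³

Direct-runoff ordinates (Q − Q_b): 0.0, 1.0, 6.0, 8.0, 15.0, 23.0, 34.0, 25.0, 19.0, 15.0, 0.0 m³/s.
ΣQ_DR = 146.0 m³/s.
With Δt = 4 h = 14400 s, V = ΣQ_DR · Δt = 146.0 × 14400 = 2.10 × 10^6 m³.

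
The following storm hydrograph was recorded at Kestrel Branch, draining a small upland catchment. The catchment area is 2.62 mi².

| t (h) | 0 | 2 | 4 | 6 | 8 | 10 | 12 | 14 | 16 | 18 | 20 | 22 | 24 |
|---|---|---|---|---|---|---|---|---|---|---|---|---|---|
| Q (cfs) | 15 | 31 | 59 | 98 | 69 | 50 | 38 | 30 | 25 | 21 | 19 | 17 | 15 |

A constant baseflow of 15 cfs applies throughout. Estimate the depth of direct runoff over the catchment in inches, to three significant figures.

d ≈ 0.345 in

Direct runoff: 0.0, 16.0, 44.0, 83.0, 54.0, 35.0, 23.0, 15.0, 10.0, 6.0, 4.0, 2.0, 0.0 cfs; ΣQ_DR = 292.0 cfs.
V = ΣQ_DR · Δt = 292.0 × 7200 s = 2.102 × 10^6 ft³.
Over A = 2.62 mi², depth = V / A = 0.345 in.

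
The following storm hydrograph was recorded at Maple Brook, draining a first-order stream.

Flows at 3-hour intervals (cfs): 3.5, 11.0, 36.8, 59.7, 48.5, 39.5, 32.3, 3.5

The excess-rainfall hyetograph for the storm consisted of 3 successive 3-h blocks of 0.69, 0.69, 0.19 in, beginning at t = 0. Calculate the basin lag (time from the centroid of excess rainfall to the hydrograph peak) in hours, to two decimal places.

Centroid of excess rainfall: t_c = Σ P_i·t̄_i / ΣP_i = 3.5446 h (block centres at 1.5, 4.5, 7.5 h).
Hydrograph peak occurs at t = 9 h, so basin lag t_L = 9 − 3.5446 = 5.46 h.

t_L ≈ 5.46 h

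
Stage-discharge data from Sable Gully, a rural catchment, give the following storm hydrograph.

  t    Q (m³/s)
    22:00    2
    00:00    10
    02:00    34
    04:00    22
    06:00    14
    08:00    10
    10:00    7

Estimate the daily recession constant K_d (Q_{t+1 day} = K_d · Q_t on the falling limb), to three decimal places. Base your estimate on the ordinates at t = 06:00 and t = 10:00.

Between t = 06:00 and t = 10:00 the flow falls from 14 to 7 m³/s over 2×2 h = 4 h.
Per-interval ratio K = (7/14)^(1/2) = 0.7071; K_d = K^(24/2) = 0.016.

K_d ≈ 0.016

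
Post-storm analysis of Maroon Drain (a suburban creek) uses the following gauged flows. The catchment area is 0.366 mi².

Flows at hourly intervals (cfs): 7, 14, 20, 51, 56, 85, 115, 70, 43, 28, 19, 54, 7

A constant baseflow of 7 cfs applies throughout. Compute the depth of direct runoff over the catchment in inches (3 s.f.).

Direct runoff: 0.0, 7.0, 13.0, 44.0, 49.0, 78.0, 108.0, 63.0, 36.0, 21.0, 12.0, 47.0, 0.0 cfs; ΣQ_DR = 478.0 cfs.
V = ΣQ_DR · Δt = 478.0 × 3600 s = 1.721 × 10^6 ft³.
Over A = 0.366 mi², depth = V / A = 2.02 in.

d ≈ 2.02 in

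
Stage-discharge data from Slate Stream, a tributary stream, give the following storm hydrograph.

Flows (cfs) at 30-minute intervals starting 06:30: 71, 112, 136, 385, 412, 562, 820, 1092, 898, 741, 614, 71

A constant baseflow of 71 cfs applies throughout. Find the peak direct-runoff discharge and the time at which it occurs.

Q_p = 1021.0 cfs at t = 10:00

Subtracting baseflow gives direct-runoff ordinates: 0.0, 41.0, 65.0, 314.0, 341.0, 491.0, 749.0, 1021.0, 827.0, 670.0, 543.0, 0.0 cfs.
The maximum is 1021.0 cfs, occurring at the reading for t = 10:00.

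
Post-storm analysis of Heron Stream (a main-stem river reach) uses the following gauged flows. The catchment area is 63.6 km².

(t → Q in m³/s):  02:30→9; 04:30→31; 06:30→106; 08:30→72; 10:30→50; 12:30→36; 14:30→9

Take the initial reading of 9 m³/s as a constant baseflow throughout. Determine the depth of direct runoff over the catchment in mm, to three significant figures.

Direct runoff: 0.0, 22.0, 97.0, 63.0, 41.0, 27.0, 0.0 m³/s; ΣQ_DR = 250.0 m³/s.
V = ΣQ_DR · Δt = 250.0 × 7200 s = 1.800 × 10^6 m³.
Over A = 63.6 km², depth = V / A = 28.3 mm.

d ≈ 28.3 mm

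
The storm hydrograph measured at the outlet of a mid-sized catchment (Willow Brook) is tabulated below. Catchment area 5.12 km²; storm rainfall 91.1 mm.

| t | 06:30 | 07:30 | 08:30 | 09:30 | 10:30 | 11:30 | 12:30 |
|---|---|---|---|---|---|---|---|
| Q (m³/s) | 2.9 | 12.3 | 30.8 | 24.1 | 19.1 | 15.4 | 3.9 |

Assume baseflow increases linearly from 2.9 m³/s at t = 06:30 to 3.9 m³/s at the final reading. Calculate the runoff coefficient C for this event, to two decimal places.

C ≈ 0.65

ΣQ_DR = 84.70 m³/s; V = ΣQ_DR·Δt = 3.049 × 10^5 m³.
Runoff depth d = V / A = 59.55 mm.
C = d / P = 59.55 / 91.1 = 0.65.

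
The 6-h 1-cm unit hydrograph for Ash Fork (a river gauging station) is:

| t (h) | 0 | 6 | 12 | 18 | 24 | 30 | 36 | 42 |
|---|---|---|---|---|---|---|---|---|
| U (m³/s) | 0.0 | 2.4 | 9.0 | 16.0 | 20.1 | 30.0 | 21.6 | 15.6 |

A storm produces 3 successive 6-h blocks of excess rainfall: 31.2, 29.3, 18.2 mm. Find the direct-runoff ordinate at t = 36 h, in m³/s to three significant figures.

By discrete convolution, Q_j = Σ (P_i / 10 mm) · U_{j−i}.
At t = 36 h (j=6): Q = (31.2/10)·21.6 + (29.3/10)·30.0 + (18.2/10)·20.1 = 192 m³/s.

Q ≈ 192 m³/s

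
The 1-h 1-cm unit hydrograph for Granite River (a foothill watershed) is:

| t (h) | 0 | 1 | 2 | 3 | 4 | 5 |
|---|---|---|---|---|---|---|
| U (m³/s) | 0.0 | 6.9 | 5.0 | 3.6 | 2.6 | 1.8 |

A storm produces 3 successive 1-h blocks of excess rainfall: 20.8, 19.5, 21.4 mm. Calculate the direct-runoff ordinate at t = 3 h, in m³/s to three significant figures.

By discrete convolution, Q_j = Σ (P_i / 10 mm) · U_{j−i}.
At t = 3 h (j=3): Q = (20.8/10)·3.6 + (19.5/10)·5.0 + (21.4/10)·6.9 = 32.0 m³/s.

Q ≈ 32.0 m³/s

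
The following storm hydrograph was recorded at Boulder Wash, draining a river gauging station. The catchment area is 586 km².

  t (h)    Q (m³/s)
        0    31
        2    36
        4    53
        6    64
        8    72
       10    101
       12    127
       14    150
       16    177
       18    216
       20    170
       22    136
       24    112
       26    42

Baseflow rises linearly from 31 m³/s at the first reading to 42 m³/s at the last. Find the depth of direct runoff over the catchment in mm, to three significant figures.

d ≈ 12.0 mm

Direct runoff: 0.00, 4.15, 20.31, 30.46, 37.62, 65.77, 90.92, 113.08, 139.23, 177.38, 130.54, 95.69, 70.85, 0.00 m³/s; ΣQ_DR = 976.0 m³/s.
V = ΣQ_DR · Δt = 976.0 × 7200 s = 7.027 × 10^6 m³.
Over A = 586 km², depth = V / A = 12.0 mm.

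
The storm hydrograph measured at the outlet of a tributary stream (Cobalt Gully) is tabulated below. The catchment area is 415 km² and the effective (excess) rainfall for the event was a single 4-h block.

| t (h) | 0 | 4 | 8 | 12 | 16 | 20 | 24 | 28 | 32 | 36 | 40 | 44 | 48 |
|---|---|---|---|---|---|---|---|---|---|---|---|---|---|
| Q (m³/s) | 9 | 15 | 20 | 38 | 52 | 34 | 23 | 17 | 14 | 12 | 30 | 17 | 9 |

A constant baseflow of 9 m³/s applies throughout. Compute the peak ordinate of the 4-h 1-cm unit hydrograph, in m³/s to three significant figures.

U_p ≈ 71.6 m³/s

Direct runoff: 0.0, 6.0, 11.0, 29.0, 43.0, 25.0, 14.0, 8.0, 5.0, 3.0, 21.0, 8.0, 0.0 m³/s; ΣQ_DR = 173.0 m³/s, peak = 43.0 m³/s.
Runoff depth d = ΣQ_DR·Δt / A = 173.0 × 14400 / (415 km²) = 6.003 mm.
The 1-cm UH is the DRH scaled by (10 mm)/d, so U_p = 43.0 × 10/6.003 = 71.6 m³/s.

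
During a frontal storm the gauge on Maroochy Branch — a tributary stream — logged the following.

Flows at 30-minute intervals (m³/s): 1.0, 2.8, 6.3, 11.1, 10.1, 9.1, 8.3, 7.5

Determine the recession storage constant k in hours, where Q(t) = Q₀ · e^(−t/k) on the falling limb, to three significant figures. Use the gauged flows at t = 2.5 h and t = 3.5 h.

On the falling limb, Q drops from 9.1 to 7.5 m³/s between t = 2.5 h and t = 3.5 h (Δt = 1 h).
k = −Δt / ln(Q₂/Q₁) = −1 / ln(7.5/9.1) = 5.17 h.

k ≈ 5.17 h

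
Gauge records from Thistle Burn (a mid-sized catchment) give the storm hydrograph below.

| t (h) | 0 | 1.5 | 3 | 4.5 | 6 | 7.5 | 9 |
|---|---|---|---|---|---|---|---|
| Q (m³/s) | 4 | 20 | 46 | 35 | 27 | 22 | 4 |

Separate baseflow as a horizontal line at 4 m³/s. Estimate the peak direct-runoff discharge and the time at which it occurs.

Q_p = 42.0 m³/s at t = 3 h

Subtracting baseflow gives direct-runoff ordinates: 0.0, 16.0, 42.0, 31.0, 23.0, 18.0, 0.0 m³/s.
The maximum is 42.0 m³/s, occurring at the reading for t = 3 h.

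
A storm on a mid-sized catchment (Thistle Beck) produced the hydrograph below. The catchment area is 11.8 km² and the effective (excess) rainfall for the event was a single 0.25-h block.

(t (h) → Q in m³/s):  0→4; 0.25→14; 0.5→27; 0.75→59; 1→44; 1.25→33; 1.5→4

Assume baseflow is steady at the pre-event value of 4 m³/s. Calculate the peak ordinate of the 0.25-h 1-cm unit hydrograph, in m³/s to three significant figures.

U_p ≈ 45.9 m³/s

Direct runoff: 0.0, 10.0, 23.0, 55.0, 40.0, 29.0, 0.0 m³/s; ΣQ_DR = 157.0 m³/s, peak = 55.0 m³/s.
Runoff depth d = ΣQ_DR·Δt / A = 157.0 × 900 / (11.8 km²) = 11.97 mm.
The 1-cm UH is the DRH scaled by (10 mm)/d, so U_p = 55.0 × 10/11.97 = 45.9 m³/s.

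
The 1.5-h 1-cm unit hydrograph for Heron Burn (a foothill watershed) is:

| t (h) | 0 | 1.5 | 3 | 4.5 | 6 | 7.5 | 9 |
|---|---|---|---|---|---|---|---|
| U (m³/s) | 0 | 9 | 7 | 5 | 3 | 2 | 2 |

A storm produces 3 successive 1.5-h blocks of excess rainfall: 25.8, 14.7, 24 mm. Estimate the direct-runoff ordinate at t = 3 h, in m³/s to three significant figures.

By discrete convolution, Q_j = Σ (P_i / 10 mm) · U_{j−i}.
At t = 3 h (j=2): Q = (25.8/10)·7 + (14.7/10)·9 + (24/10)·0 = 31.3 m³/s.

Q ≈ 31.3 m³/s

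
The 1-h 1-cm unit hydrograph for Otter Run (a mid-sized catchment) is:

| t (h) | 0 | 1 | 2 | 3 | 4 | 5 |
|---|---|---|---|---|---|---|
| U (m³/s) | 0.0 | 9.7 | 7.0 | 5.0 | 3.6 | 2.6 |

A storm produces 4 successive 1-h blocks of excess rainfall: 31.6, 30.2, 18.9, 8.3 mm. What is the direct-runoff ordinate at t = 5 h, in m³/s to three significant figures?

By discrete convolution, Q_j = Σ (P_i / 10 mm) · U_{j−i}.
At t = 5 h (j=5): Q = (31.6/10)·2.6 + (30.2/10)·3.6 + (18.9/10)·5.0 + (8.3/10)·7.0 = 34.3 m³/s.

Q ≈ 34.3 m³/s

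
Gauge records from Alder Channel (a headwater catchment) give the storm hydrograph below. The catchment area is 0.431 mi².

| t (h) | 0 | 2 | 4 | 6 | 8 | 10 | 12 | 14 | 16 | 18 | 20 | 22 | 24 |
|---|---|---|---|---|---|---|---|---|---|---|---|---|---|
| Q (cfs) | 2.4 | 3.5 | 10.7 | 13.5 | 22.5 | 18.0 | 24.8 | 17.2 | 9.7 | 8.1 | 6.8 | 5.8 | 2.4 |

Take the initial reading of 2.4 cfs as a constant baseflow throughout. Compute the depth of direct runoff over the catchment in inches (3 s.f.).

Direct runoff: 0.0, 1.1, 8.3, 11.1, 20.1, 15.6, 22.4, 14.8, 7.3, 5.7, 4.4, 3.4, 0.0 cfs; ΣQ_DR = 114.2 cfs.
V = ΣQ_DR · Δt = 114.2 × 7200 s = 8.222 × 10^5 ft³.
Over A = 0.431 mi², depth = V / A = 0.821 in.

d ≈ 0.821 in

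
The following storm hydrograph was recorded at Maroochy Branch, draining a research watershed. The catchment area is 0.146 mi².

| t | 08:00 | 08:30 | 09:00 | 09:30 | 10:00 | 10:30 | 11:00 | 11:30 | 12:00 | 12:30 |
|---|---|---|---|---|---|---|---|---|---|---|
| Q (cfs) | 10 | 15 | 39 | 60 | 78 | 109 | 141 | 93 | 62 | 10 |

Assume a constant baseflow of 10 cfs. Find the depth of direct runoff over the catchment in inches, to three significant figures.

Direct runoff: 0.0, 5.0, 29.0, 50.0, 68.0, 99.0, 131.0, 83.0, 52.0, 0.0 cfs; ΣQ_DR = 517.0 cfs.
V = ΣQ_DR · Δt = 517.0 × 1800 s = 9.306 × 10^5 ft³.
Over A = 0.146 mi², depth = V / A = 2.74 in.

d ≈ 2.74 in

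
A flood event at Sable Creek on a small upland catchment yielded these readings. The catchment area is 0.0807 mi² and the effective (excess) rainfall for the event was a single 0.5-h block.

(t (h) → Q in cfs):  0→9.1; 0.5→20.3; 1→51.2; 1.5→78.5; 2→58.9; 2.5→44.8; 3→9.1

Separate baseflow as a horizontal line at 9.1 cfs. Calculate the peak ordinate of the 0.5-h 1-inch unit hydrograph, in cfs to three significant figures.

U_p ≈ 34.7 cfs

Direct runoff: 0.0, 11.2, 42.1, 69.4, 49.8, 35.7, 0.0 cfs; ΣQ_DR = 208.2 cfs, peak = 69.4 cfs.
Runoff depth d = ΣQ_DR·Δt / A = 208.2 × 1800 / (0.0807 mi²) = 1.999 in.
The 1-inch UH is the DRH scaled by (1 in)/d, so U_p = 69.4 × 1/1.999 = 34.7 cfs.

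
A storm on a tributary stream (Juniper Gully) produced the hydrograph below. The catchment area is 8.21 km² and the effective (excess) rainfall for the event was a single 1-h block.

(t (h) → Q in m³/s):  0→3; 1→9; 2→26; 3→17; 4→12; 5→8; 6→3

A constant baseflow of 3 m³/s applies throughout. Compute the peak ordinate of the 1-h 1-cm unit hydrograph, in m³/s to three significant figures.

Direct runoff: 0.0, 6.0, 23.0, 14.0, 9.0, 5.0, 0.0 m³/s; ΣQ_DR = 57.00 m³/s, peak = 23.0 m³/s.
Runoff depth d = ΣQ_DR·Δt / A = 57.00 × 3600 / (8.21 km²) = 24.99 mm.
The 1-cm UH is the DRH scaled by (10 mm)/d, so U_p = 23.0 × 10/24.99 = 9.20 m³/s.

U_p ≈ 9.20 m³/s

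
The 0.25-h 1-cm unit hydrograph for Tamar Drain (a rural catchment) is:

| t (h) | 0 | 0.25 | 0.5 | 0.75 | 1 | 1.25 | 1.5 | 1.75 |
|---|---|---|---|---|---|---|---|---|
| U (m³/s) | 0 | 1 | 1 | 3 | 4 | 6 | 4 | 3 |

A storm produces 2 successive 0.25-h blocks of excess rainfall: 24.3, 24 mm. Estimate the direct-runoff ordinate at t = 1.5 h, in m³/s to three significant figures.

Q ≈ 24.1 m³/s

By discrete convolution, Q_j = Σ (P_i / 10 mm) · U_{j−i}.
At t = 1.5 h (j=6): Q = (24.3/10)·4 + (24/10)·6 = 24.1 m³/s.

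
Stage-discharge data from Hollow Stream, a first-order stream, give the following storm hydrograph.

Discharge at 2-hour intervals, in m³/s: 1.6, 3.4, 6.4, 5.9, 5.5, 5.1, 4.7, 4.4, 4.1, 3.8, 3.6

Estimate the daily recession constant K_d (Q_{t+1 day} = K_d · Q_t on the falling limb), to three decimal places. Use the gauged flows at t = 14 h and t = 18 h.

Between t = 14 h and t = 18 h the flow falls from 4.4 to 3.8 m³/s over 2×2 h = 4 h.
Per-interval ratio K = (3.8/4.4)^(1/2) = 0.9293; K_d = K^(24/2) = 0.415.

K_d ≈ 0.415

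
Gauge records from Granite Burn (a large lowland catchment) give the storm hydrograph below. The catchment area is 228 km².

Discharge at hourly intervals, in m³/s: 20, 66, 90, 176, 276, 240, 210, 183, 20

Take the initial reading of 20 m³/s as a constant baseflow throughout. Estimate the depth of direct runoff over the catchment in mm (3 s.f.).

Direct runoff: 0.0, 46.0, 70.0, 156.0, 256.0, 220.0, 190.0, 163.0, 0.0 m³/s; ΣQ_DR = 1101 m³/s.
V = ΣQ_DR · Δt = 1101 × 3600 s = 3.964 × 10^6 m³.
Over A = 228 km², depth = V / A = 17.4 mm.

d ≈ 17.4 mm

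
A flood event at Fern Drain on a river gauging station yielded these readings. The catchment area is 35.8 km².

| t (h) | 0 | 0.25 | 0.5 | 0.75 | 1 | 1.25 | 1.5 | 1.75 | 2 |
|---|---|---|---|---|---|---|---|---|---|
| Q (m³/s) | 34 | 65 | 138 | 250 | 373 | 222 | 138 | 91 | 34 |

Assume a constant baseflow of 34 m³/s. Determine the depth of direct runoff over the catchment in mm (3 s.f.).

d ≈ 26.1 mm

Direct runoff: 0.0, 31.0, 104.0, 216.0, 339.0, 188.0, 104.0, 57.0, 0.0 m³/s; ΣQ_DR = 1039 m³/s.
V = ΣQ_DR · Δt = 1039 × 900 s = 9.351 × 10^5 m³.
Over A = 35.8 km², depth = V / A = 26.1 mm.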